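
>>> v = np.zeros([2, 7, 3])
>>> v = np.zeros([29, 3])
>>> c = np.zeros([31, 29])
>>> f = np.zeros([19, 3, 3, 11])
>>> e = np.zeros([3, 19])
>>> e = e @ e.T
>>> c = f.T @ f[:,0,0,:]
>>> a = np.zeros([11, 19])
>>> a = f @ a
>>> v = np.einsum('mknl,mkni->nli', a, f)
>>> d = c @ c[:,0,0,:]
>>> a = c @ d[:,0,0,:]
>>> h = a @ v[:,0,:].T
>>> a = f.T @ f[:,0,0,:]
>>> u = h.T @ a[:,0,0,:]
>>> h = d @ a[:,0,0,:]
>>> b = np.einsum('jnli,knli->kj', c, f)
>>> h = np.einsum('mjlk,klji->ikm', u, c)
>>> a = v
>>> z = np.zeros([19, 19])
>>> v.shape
(3, 19, 11)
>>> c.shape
(11, 3, 3, 11)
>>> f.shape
(19, 3, 3, 11)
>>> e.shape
(3, 3)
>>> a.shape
(3, 19, 11)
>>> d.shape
(11, 3, 3, 11)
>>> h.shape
(11, 11, 3)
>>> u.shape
(3, 3, 3, 11)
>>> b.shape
(19, 11)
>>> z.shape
(19, 19)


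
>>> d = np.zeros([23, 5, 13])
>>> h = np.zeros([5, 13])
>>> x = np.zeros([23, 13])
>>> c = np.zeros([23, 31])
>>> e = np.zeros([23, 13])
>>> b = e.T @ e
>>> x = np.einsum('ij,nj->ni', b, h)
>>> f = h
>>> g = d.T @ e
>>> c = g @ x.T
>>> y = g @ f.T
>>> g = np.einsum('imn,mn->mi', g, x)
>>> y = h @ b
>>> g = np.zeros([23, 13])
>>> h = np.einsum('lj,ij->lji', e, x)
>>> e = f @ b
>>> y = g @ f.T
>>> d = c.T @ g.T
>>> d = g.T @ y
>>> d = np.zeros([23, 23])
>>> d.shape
(23, 23)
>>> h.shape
(23, 13, 5)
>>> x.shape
(5, 13)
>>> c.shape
(13, 5, 5)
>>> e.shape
(5, 13)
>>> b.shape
(13, 13)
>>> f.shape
(5, 13)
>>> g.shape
(23, 13)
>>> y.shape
(23, 5)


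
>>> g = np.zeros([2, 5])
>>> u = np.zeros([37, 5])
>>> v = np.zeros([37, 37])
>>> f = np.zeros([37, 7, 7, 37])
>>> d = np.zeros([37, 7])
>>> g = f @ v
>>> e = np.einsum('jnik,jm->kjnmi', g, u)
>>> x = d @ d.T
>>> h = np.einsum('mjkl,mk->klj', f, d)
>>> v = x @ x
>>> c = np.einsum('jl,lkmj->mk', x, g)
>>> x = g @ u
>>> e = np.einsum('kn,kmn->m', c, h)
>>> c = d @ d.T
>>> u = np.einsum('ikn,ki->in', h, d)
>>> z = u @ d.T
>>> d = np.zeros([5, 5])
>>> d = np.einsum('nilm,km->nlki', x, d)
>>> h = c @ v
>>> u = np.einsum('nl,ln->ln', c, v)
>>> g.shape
(37, 7, 7, 37)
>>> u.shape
(37, 37)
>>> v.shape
(37, 37)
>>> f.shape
(37, 7, 7, 37)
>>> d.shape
(37, 7, 5, 7)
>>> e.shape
(37,)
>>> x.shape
(37, 7, 7, 5)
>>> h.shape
(37, 37)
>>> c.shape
(37, 37)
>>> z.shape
(7, 37)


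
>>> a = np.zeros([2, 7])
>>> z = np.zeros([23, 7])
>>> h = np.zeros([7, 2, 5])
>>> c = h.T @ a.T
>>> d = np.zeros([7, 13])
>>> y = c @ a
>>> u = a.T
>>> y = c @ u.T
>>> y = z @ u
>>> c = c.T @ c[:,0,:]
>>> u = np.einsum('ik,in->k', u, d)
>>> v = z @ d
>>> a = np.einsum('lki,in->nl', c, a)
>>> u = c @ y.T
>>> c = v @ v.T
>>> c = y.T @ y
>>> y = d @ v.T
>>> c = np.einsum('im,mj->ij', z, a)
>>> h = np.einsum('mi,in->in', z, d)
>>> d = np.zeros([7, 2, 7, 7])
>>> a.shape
(7, 2)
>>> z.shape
(23, 7)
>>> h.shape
(7, 13)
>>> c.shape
(23, 2)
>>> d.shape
(7, 2, 7, 7)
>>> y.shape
(7, 23)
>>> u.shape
(2, 2, 23)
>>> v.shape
(23, 13)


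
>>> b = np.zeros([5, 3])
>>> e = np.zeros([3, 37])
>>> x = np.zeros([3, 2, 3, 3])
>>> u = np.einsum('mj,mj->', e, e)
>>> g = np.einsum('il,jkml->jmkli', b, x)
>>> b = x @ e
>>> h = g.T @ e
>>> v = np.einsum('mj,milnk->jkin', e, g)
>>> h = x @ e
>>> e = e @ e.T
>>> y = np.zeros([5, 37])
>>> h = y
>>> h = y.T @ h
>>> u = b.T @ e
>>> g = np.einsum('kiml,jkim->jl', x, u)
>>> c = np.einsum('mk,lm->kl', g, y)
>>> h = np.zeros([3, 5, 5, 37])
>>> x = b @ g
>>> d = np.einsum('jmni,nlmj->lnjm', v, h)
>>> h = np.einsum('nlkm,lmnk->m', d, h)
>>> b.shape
(3, 2, 3, 37)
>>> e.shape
(3, 3)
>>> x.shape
(3, 2, 3, 3)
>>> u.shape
(37, 3, 2, 3)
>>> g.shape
(37, 3)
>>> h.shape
(5,)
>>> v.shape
(37, 5, 3, 3)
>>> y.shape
(5, 37)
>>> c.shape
(3, 5)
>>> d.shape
(5, 3, 37, 5)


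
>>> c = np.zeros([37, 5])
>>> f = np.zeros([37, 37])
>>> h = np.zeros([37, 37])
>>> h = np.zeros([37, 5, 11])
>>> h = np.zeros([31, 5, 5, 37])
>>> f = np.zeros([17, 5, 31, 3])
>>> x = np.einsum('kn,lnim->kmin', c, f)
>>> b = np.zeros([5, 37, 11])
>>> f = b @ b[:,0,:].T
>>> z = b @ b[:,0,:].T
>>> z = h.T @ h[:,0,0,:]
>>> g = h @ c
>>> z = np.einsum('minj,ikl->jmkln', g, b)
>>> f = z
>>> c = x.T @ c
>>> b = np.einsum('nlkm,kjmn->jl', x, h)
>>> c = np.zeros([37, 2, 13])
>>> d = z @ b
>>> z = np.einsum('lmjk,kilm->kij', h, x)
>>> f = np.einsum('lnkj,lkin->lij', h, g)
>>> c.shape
(37, 2, 13)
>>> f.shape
(31, 5, 37)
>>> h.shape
(31, 5, 5, 37)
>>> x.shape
(37, 3, 31, 5)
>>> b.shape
(5, 3)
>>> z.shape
(37, 3, 5)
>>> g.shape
(31, 5, 5, 5)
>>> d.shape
(5, 31, 37, 11, 3)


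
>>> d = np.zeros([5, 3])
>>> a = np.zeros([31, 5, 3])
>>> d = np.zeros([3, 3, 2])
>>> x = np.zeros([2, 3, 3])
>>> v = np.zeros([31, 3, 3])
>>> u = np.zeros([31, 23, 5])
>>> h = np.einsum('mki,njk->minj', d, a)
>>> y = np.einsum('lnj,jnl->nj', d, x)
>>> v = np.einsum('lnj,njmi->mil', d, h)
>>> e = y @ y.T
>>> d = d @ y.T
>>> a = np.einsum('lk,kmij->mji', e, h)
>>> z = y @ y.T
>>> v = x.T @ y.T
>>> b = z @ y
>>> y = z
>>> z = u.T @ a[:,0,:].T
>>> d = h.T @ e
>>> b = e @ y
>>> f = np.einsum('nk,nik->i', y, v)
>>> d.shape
(5, 31, 2, 3)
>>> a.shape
(2, 5, 31)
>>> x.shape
(2, 3, 3)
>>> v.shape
(3, 3, 3)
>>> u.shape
(31, 23, 5)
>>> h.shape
(3, 2, 31, 5)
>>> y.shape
(3, 3)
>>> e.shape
(3, 3)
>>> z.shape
(5, 23, 2)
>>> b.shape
(3, 3)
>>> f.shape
(3,)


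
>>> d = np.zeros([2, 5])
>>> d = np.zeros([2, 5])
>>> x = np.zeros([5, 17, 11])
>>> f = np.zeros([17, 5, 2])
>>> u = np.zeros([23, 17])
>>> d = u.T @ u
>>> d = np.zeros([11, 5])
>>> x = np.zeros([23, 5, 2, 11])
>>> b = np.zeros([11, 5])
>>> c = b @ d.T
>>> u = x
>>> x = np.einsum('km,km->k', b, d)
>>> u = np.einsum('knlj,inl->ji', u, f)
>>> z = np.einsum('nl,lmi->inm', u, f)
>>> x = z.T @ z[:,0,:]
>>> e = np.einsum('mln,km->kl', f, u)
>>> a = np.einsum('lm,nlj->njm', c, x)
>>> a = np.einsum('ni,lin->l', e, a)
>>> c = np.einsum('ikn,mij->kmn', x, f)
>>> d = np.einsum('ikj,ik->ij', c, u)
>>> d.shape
(11, 5)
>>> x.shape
(5, 11, 5)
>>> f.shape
(17, 5, 2)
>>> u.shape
(11, 17)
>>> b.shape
(11, 5)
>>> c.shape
(11, 17, 5)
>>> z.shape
(2, 11, 5)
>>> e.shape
(11, 5)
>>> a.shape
(5,)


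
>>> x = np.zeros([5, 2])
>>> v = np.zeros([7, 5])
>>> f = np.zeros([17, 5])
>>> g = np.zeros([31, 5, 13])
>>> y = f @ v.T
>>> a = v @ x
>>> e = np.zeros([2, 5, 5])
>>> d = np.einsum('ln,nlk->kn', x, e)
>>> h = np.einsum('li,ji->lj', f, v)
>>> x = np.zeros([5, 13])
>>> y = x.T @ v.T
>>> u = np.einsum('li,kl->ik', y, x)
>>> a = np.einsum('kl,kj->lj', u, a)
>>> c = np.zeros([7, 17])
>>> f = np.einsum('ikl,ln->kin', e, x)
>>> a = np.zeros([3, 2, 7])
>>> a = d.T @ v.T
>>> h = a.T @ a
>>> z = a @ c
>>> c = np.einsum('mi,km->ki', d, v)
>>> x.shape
(5, 13)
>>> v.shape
(7, 5)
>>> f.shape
(5, 2, 13)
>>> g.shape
(31, 5, 13)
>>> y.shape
(13, 7)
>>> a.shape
(2, 7)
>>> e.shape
(2, 5, 5)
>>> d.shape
(5, 2)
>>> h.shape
(7, 7)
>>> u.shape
(7, 5)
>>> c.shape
(7, 2)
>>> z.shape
(2, 17)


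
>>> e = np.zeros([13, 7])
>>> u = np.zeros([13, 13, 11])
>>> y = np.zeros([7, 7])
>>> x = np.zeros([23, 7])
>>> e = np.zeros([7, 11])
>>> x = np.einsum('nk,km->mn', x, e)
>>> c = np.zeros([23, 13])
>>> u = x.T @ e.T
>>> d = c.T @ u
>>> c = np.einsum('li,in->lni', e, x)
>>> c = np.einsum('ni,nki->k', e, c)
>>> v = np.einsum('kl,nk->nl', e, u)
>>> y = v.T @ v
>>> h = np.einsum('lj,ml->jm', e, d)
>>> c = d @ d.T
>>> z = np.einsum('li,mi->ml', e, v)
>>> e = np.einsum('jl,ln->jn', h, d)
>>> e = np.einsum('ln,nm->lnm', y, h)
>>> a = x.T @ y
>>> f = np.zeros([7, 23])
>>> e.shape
(11, 11, 13)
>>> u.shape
(23, 7)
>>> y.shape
(11, 11)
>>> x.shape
(11, 23)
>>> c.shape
(13, 13)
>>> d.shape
(13, 7)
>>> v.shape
(23, 11)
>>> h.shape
(11, 13)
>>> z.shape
(23, 7)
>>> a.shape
(23, 11)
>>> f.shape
(7, 23)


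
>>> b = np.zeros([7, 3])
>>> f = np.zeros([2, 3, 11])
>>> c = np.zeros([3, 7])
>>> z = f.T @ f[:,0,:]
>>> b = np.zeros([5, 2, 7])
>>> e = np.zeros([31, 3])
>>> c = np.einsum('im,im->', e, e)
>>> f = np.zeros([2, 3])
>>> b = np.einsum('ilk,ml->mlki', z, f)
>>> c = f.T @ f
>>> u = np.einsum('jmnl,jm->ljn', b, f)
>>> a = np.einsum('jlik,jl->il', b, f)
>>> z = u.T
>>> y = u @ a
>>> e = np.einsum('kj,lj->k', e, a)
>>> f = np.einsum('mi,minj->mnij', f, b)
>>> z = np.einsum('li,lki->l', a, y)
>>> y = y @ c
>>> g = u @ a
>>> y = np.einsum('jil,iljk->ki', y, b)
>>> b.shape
(2, 3, 11, 11)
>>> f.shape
(2, 11, 3, 11)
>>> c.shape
(3, 3)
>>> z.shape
(11,)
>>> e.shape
(31,)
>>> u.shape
(11, 2, 11)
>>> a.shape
(11, 3)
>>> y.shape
(11, 2)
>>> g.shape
(11, 2, 3)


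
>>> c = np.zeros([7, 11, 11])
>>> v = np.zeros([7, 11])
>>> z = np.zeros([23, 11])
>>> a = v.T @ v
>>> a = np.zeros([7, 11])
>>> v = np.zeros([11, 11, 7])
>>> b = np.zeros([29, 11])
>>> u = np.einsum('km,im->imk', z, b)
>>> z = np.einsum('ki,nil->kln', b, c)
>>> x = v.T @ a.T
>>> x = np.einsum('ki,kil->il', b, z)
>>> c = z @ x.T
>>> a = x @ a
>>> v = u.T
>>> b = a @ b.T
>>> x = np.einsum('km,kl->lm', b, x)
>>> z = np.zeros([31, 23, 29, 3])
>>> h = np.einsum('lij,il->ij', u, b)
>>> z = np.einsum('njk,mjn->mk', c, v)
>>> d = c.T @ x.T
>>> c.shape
(29, 11, 11)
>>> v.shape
(23, 11, 29)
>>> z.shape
(23, 11)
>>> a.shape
(11, 11)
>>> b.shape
(11, 29)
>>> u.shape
(29, 11, 23)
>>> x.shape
(7, 29)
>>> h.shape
(11, 23)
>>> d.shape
(11, 11, 7)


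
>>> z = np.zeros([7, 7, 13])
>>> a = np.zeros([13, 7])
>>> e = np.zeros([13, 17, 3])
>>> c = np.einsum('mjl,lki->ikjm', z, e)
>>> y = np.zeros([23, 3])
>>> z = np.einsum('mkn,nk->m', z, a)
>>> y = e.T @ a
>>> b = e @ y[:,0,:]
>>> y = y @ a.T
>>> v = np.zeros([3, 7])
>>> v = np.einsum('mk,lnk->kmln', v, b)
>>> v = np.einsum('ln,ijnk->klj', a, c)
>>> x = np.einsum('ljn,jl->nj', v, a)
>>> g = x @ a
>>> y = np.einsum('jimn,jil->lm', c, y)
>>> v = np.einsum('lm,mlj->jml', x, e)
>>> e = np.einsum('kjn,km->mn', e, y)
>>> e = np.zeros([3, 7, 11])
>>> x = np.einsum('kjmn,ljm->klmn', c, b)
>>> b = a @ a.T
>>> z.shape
(7,)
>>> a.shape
(13, 7)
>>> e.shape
(3, 7, 11)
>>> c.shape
(3, 17, 7, 7)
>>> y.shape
(13, 7)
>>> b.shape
(13, 13)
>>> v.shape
(3, 13, 17)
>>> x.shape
(3, 13, 7, 7)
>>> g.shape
(17, 7)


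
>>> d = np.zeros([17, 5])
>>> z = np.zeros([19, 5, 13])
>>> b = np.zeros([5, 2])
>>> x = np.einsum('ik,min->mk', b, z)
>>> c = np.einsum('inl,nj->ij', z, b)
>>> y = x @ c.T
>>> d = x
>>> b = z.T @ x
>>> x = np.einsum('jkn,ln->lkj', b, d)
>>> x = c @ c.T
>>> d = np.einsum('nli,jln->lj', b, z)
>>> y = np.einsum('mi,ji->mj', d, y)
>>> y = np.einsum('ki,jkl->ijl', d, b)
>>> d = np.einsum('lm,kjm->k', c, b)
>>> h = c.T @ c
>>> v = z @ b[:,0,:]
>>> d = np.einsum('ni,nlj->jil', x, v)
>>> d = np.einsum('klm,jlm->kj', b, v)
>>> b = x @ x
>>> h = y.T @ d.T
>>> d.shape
(13, 19)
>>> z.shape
(19, 5, 13)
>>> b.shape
(19, 19)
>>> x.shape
(19, 19)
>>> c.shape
(19, 2)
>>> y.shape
(19, 13, 2)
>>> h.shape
(2, 13, 13)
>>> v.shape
(19, 5, 2)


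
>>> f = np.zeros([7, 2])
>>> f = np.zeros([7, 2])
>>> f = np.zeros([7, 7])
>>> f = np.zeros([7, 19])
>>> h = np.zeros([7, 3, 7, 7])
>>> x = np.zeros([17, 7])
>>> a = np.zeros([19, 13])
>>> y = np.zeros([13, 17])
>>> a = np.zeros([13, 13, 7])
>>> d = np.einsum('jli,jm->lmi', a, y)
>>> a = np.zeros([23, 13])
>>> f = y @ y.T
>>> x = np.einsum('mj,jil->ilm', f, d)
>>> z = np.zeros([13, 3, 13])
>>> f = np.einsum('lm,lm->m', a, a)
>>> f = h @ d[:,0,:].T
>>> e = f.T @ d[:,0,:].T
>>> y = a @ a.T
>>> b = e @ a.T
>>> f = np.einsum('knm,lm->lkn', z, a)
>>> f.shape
(23, 13, 3)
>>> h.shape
(7, 3, 7, 7)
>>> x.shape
(17, 7, 13)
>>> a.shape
(23, 13)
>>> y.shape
(23, 23)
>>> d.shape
(13, 17, 7)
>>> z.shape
(13, 3, 13)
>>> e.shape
(13, 7, 3, 13)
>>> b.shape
(13, 7, 3, 23)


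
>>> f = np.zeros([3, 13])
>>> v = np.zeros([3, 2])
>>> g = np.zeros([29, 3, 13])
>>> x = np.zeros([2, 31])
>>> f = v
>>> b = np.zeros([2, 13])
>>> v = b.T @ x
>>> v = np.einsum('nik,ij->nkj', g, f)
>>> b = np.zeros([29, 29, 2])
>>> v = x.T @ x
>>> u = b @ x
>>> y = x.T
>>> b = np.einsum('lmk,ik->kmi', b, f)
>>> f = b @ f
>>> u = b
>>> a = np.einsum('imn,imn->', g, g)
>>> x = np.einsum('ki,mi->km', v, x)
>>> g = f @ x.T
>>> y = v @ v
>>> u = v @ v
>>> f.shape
(2, 29, 2)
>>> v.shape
(31, 31)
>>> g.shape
(2, 29, 31)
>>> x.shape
(31, 2)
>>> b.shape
(2, 29, 3)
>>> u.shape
(31, 31)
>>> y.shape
(31, 31)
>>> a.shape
()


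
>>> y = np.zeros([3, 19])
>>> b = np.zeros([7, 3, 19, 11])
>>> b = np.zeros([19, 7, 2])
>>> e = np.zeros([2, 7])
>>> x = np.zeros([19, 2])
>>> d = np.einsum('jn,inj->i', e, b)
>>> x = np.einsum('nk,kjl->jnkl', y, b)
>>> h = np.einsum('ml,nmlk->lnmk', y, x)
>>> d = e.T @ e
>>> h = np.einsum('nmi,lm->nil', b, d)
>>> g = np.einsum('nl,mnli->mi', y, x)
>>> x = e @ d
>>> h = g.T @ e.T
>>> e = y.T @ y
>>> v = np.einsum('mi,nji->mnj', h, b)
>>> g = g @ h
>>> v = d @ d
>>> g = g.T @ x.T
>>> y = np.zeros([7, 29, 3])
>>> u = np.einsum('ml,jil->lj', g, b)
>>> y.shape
(7, 29, 3)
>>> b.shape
(19, 7, 2)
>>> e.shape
(19, 19)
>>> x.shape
(2, 7)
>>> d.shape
(7, 7)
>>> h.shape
(2, 2)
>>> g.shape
(2, 2)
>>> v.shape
(7, 7)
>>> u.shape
(2, 19)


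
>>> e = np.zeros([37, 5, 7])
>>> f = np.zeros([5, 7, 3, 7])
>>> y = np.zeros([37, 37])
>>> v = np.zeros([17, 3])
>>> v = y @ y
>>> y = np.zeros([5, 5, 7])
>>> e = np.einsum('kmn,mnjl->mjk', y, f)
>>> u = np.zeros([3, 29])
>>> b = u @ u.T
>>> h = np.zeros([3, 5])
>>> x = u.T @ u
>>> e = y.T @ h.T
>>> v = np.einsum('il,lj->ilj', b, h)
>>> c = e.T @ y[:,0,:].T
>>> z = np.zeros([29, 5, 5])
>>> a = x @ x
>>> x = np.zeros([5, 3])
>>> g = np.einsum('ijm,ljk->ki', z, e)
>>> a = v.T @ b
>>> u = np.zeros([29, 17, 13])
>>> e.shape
(7, 5, 3)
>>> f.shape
(5, 7, 3, 7)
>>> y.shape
(5, 5, 7)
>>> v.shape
(3, 3, 5)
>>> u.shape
(29, 17, 13)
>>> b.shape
(3, 3)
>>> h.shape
(3, 5)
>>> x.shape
(5, 3)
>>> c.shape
(3, 5, 5)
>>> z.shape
(29, 5, 5)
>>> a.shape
(5, 3, 3)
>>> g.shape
(3, 29)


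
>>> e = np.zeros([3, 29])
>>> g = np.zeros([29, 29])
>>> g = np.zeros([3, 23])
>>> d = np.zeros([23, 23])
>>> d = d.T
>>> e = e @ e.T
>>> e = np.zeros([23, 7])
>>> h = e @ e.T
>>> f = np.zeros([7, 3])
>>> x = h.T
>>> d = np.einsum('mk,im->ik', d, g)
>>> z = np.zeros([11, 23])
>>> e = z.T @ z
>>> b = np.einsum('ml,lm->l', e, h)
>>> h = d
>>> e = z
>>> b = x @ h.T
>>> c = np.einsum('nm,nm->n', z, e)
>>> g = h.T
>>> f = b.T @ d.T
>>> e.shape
(11, 23)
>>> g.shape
(23, 3)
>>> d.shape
(3, 23)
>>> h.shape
(3, 23)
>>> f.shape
(3, 3)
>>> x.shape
(23, 23)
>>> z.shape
(11, 23)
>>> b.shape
(23, 3)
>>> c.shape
(11,)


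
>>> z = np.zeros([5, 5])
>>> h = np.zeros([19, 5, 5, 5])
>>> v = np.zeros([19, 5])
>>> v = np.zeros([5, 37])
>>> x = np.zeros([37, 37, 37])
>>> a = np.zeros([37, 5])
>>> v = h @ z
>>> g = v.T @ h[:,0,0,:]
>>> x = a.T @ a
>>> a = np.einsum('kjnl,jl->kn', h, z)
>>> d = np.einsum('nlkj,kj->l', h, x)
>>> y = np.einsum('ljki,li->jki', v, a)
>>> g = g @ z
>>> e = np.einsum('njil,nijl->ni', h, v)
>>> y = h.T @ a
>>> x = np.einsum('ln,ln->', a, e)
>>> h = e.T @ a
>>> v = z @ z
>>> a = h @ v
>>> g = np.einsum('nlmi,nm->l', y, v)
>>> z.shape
(5, 5)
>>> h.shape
(5, 5)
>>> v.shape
(5, 5)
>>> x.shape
()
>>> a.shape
(5, 5)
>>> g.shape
(5,)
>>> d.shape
(5,)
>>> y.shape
(5, 5, 5, 5)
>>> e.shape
(19, 5)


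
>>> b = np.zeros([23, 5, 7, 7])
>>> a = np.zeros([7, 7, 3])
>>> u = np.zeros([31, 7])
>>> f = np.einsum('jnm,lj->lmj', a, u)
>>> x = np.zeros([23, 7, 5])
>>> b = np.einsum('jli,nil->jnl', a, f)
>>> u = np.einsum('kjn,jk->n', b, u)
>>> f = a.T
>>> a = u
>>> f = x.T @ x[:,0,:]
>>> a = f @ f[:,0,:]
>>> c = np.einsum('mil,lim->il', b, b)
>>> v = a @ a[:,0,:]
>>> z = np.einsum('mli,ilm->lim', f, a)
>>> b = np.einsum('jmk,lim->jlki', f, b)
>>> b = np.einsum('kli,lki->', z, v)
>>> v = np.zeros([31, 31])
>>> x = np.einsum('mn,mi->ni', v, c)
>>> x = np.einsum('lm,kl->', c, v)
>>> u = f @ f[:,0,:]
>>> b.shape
()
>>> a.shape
(5, 7, 5)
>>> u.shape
(5, 7, 5)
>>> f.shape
(5, 7, 5)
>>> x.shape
()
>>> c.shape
(31, 7)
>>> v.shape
(31, 31)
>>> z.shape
(7, 5, 5)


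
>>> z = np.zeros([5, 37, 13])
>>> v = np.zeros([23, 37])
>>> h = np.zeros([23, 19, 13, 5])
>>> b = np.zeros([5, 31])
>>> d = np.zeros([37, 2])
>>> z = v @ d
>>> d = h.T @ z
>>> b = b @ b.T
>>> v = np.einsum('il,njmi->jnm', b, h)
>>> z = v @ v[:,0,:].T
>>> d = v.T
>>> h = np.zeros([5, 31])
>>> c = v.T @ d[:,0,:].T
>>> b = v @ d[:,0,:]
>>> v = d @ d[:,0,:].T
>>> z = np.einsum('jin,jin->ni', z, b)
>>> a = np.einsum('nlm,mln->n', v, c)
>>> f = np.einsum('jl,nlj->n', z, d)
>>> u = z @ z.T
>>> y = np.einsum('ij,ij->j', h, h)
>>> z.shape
(19, 23)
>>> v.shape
(13, 23, 13)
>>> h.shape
(5, 31)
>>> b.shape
(19, 23, 19)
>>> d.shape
(13, 23, 19)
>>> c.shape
(13, 23, 13)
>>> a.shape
(13,)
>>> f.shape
(13,)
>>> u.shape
(19, 19)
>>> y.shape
(31,)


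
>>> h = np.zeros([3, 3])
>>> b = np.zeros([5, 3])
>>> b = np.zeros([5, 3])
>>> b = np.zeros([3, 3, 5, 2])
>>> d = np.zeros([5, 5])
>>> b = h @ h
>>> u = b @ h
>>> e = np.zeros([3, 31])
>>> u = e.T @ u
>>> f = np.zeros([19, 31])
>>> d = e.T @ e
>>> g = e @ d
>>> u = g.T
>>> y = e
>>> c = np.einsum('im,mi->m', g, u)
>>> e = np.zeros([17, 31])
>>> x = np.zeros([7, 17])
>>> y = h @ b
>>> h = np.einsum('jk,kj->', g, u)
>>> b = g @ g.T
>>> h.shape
()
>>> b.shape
(3, 3)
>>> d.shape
(31, 31)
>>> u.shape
(31, 3)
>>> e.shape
(17, 31)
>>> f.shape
(19, 31)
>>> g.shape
(3, 31)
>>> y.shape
(3, 3)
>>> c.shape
(31,)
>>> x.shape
(7, 17)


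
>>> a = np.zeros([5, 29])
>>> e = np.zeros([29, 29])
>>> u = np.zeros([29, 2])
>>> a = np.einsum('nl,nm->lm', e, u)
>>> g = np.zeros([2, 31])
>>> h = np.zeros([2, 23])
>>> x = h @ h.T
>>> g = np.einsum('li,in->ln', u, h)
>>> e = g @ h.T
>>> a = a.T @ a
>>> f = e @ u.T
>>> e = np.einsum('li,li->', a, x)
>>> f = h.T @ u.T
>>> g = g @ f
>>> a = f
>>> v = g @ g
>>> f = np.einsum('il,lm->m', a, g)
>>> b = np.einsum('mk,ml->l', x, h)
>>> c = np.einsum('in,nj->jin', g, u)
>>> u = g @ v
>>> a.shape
(23, 29)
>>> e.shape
()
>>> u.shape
(29, 29)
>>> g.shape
(29, 29)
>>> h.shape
(2, 23)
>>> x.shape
(2, 2)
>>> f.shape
(29,)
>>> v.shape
(29, 29)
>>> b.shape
(23,)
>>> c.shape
(2, 29, 29)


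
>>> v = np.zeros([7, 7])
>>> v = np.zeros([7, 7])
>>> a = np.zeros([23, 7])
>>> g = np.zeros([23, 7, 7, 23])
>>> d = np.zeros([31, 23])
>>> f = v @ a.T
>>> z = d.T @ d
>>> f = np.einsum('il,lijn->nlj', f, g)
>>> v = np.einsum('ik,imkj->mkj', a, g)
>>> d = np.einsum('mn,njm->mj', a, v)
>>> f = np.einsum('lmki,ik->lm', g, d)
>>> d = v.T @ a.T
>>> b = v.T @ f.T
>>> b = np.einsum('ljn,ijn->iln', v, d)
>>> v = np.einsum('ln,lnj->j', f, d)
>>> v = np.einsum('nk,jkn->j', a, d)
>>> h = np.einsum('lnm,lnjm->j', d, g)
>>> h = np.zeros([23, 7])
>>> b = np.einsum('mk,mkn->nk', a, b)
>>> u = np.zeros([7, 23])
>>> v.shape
(23,)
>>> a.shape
(23, 7)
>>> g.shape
(23, 7, 7, 23)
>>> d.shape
(23, 7, 23)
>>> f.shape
(23, 7)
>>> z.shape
(23, 23)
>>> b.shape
(23, 7)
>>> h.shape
(23, 7)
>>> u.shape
(7, 23)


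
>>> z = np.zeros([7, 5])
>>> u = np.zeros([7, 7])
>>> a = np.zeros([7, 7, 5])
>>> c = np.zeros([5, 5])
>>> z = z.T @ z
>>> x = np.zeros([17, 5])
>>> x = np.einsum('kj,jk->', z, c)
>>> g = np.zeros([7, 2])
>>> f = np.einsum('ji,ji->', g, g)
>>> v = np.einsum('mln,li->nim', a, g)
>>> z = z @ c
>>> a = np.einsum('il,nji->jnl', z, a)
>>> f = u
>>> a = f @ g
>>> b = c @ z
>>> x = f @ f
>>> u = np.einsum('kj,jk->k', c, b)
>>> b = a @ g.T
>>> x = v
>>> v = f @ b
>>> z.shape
(5, 5)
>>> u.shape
(5,)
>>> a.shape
(7, 2)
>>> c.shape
(5, 5)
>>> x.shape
(5, 2, 7)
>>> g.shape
(7, 2)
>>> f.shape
(7, 7)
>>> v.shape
(7, 7)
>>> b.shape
(7, 7)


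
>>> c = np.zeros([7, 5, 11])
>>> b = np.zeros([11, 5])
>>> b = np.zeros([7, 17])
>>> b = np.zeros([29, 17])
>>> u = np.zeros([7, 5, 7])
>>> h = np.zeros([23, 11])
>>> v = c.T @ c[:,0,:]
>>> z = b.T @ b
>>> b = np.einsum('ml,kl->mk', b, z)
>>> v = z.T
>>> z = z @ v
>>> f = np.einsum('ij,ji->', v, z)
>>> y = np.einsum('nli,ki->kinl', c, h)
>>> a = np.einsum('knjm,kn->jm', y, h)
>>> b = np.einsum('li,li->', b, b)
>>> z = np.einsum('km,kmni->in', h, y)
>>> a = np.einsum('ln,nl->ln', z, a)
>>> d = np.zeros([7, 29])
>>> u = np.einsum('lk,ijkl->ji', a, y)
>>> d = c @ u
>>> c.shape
(7, 5, 11)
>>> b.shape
()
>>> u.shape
(11, 23)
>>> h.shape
(23, 11)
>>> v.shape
(17, 17)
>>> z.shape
(5, 7)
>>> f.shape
()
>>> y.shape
(23, 11, 7, 5)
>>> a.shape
(5, 7)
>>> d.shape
(7, 5, 23)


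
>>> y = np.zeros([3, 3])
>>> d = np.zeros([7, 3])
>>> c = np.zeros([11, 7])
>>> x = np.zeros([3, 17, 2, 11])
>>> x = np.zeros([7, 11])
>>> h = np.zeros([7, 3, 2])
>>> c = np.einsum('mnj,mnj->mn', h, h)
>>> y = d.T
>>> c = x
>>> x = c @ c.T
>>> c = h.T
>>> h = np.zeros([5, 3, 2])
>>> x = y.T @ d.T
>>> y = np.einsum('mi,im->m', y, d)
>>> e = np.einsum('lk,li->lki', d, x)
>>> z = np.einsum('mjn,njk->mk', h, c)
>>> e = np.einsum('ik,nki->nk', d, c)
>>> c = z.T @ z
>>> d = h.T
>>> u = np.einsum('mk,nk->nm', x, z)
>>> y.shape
(3,)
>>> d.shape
(2, 3, 5)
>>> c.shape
(7, 7)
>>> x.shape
(7, 7)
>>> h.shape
(5, 3, 2)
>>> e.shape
(2, 3)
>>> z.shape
(5, 7)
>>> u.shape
(5, 7)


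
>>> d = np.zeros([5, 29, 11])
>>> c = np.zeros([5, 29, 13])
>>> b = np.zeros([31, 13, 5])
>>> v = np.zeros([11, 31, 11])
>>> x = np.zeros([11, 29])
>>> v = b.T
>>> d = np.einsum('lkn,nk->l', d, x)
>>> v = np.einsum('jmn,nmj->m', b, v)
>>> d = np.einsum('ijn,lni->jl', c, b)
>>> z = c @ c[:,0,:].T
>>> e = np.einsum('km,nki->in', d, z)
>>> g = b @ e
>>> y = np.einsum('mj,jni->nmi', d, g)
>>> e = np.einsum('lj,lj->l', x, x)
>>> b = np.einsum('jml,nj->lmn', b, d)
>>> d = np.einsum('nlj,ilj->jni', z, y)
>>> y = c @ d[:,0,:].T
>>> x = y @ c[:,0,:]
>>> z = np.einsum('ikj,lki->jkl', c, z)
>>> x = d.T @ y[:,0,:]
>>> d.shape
(5, 5, 13)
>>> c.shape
(5, 29, 13)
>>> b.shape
(5, 13, 29)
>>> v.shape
(13,)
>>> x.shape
(13, 5, 5)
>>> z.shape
(13, 29, 5)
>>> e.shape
(11,)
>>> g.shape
(31, 13, 5)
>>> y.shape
(5, 29, 5)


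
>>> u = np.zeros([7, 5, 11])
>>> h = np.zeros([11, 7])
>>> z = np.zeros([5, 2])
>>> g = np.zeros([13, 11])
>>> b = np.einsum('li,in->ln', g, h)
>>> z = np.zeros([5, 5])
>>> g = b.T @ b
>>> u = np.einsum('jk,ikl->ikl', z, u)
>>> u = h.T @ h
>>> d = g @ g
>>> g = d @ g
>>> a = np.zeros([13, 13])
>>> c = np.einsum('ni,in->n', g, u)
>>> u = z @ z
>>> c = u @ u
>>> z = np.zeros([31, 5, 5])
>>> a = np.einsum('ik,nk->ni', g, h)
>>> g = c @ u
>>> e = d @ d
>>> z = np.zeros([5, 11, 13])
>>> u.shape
(5, 5)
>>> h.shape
(11, 7)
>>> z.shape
(5, 11, 13)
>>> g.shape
(5, 5)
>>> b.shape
(13, 7)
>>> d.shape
(7, 7)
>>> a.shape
(11, 7)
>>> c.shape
(5, 5)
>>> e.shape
(7, 7)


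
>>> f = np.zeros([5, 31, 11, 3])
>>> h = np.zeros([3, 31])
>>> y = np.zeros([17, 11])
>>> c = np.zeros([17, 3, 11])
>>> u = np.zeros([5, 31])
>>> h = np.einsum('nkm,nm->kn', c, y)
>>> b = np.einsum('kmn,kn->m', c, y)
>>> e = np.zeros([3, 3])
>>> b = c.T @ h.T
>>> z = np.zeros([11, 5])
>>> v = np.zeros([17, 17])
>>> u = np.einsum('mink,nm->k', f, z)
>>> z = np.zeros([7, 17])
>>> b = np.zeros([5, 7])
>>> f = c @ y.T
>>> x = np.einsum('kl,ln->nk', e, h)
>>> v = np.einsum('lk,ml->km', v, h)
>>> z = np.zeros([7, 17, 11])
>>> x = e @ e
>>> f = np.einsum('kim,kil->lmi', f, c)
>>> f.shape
(11, 17, 3)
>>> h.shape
(3, 17)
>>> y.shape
(17, 11)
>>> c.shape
(17, 3, 11)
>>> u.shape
(3,)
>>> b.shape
(5, 7)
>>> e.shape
(3, 3)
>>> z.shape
(7, 17, 11)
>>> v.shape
(17, 3)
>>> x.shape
(3, 3)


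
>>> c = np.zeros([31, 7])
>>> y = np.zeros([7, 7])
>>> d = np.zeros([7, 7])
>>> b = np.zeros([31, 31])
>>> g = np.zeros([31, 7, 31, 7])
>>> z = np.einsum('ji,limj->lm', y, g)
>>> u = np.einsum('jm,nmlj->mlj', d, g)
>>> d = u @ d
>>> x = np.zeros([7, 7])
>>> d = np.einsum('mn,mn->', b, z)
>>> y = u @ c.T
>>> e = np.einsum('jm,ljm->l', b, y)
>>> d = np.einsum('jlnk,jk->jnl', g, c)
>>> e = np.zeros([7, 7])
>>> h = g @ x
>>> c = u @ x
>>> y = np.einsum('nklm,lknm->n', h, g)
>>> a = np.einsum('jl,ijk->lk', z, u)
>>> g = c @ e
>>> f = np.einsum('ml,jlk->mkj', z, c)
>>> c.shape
(7, 31, 7)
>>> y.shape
(31,)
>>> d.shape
(31, 31, 7)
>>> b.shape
(31, 31)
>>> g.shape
(7, 31, 7)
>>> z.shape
(31, 31)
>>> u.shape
(7, 31, 7)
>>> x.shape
(7, 7)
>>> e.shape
(7, 7)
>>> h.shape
(31, 7, 31, 7)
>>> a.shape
(31, 7)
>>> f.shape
(31, 7, 7)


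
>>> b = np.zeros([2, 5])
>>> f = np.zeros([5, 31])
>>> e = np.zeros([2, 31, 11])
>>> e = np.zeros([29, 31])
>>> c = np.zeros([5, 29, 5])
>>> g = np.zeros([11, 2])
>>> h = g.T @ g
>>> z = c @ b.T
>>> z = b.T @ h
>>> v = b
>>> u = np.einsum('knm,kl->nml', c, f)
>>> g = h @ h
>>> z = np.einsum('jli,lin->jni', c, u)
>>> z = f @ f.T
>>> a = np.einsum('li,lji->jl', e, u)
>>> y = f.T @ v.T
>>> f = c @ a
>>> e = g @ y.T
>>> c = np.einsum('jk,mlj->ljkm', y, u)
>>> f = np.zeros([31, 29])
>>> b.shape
(2, 5)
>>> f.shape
(31, 29)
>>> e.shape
(2, 31)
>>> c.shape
(5, 31, 2, 29)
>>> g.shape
(2, 2)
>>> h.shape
(2, 2)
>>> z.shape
(5, 5)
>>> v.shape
(2, 5)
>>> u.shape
(29, 5, 31)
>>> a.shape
(5, 29)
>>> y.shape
(31, 2)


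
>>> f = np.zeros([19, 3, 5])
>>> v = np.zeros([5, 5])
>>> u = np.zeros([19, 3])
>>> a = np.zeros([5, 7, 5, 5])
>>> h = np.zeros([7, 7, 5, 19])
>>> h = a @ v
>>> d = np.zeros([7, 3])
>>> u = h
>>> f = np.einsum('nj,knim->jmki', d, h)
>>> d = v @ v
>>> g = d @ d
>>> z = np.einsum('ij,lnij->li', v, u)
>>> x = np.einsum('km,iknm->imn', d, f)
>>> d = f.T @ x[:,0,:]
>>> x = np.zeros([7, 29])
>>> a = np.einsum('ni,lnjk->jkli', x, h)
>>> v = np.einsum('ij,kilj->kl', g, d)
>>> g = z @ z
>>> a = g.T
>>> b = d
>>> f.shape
(3, 5, 5, 5)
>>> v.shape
(5, 5)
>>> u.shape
(5, 7, 5, 5)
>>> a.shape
(5, 5)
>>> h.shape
(5, 7, 5, 5)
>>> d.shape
(5, 5, 5, 5)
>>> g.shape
(5, 5)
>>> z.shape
(5, 5)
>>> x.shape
(7, 29)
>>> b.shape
(5, 5, 5, 5)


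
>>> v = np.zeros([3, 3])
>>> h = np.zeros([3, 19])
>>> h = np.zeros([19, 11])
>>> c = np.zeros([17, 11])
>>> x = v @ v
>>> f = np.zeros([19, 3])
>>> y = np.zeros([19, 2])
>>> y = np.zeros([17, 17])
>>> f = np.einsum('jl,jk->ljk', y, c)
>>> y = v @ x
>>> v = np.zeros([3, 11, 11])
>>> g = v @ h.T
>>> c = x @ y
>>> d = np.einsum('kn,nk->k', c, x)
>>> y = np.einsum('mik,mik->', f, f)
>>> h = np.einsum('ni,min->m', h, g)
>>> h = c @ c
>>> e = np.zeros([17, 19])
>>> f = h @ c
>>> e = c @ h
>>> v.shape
(3, 11, 11)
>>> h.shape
(3, 3)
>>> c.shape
(3, 3)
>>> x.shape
(3, 3)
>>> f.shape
(3, 3)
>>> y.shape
()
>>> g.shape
(3, 11, 19)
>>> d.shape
(3,)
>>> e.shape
(3, 3)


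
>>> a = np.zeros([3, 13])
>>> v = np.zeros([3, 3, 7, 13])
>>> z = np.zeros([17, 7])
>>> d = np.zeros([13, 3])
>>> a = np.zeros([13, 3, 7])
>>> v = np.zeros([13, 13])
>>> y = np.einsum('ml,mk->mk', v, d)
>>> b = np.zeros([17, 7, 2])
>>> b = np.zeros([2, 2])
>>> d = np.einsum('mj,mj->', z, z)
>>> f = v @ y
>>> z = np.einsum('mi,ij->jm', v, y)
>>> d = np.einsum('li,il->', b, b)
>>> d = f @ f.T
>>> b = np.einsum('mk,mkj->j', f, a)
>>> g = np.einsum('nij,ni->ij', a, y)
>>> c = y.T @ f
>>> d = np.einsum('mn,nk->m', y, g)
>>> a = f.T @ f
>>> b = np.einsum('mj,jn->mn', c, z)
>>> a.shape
(3, 3)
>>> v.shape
(13, 13)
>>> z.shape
(3, 13)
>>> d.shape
(13,)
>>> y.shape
(13, 3)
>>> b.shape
(3, 13)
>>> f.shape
(13, 3)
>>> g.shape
(3, 7)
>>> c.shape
(3, 3)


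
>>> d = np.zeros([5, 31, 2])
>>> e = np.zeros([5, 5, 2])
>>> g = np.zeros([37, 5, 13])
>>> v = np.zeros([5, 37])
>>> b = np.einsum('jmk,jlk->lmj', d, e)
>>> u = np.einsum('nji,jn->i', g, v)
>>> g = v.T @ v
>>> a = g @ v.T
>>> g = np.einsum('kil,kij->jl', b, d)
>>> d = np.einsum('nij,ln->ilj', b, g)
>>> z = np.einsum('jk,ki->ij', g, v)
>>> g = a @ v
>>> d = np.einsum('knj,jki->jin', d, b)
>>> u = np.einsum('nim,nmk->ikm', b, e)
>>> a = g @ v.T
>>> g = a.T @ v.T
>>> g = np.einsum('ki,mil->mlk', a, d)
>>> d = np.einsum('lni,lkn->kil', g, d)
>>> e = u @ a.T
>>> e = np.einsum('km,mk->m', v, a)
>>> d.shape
(5, 37, 5)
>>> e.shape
(37,)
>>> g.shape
(5, 2, 37)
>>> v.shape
(5, 37)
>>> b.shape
(5, 31, 5)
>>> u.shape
(31, 2, 5)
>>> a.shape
(37, 5)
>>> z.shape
(37, 2)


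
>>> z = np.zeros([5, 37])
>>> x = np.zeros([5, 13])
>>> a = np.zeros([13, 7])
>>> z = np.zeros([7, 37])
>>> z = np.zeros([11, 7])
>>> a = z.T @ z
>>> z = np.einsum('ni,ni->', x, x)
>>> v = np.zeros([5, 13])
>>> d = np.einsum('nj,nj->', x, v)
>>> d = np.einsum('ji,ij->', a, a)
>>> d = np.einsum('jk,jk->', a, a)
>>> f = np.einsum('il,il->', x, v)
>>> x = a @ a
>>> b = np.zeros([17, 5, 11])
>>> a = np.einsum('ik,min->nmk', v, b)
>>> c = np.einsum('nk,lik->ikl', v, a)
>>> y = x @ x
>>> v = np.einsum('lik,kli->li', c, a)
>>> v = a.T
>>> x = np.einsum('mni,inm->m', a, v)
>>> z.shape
()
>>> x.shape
(11,)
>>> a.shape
(11, 17, 13)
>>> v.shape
(13, 17, 11)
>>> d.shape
()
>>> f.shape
()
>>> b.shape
(17, 5, 11)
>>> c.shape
(17, 13, 11)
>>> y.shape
(7, 7)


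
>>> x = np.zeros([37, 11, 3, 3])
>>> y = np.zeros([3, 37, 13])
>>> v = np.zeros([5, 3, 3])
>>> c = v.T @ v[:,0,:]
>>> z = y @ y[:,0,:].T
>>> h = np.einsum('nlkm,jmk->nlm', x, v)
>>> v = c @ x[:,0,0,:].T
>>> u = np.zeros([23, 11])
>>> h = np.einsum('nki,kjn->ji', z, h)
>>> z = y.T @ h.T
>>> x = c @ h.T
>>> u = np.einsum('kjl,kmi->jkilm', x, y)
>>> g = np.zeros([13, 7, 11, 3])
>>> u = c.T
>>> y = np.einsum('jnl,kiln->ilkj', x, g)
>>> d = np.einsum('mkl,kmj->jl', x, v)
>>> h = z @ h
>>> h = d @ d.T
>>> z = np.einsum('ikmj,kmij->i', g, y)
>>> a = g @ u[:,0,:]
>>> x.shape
(3, 3, 11)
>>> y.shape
(7, 11, 13, 3)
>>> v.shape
(3, 3, 37)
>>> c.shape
(3, 3, 3)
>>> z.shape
(13,)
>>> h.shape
(37, 37)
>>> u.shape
(3, 3, 3)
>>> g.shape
(13, 7, 11, 3)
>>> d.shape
(37, 11)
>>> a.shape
(13, 7, 11, 3)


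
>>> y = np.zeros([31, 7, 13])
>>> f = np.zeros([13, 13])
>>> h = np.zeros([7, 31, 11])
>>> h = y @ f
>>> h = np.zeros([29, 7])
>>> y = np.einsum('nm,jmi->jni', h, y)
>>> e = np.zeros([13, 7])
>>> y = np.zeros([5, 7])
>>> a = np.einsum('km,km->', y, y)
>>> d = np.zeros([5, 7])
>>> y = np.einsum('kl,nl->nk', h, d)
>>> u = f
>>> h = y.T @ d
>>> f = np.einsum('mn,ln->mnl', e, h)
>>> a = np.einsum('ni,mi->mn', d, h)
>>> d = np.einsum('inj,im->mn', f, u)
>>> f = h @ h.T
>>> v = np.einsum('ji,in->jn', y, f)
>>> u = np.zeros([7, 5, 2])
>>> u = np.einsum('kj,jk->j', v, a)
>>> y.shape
(5, 29)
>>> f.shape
(29, 29)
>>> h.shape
(29, 7)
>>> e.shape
(13, 7)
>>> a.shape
(29, 5)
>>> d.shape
(13, 7)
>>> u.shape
(29,)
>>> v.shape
(5, 29)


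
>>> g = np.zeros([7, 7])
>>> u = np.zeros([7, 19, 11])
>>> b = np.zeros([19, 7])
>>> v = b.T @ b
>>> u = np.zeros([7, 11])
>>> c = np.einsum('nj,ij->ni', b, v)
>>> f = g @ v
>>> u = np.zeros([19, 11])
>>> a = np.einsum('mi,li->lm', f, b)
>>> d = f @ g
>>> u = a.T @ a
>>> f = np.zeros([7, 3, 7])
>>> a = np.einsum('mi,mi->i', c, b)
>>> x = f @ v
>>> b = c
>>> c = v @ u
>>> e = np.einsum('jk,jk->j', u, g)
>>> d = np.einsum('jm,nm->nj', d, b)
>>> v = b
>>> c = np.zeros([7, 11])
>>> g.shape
(7, 7)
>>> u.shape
(7, 7)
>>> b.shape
(19, 7)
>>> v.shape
(19, 7)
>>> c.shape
(7, 11)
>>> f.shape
(7, 3, 7)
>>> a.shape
(7,)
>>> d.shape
(19, 7)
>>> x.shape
(7, 3, 7)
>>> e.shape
(7,)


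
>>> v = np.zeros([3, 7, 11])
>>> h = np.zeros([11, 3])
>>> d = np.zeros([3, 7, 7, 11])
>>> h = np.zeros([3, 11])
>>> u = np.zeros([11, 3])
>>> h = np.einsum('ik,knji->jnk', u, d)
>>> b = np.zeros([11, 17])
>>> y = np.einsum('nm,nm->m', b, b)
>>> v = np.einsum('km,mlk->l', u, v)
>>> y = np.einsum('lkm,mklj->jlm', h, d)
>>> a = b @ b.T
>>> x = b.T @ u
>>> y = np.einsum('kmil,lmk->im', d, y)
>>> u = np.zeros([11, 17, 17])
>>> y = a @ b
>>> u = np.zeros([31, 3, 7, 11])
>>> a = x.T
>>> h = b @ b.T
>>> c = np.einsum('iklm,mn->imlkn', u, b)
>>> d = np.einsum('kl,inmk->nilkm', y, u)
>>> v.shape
(7,)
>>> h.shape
(11, 11)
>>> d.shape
(3, 31, 17, 11, 7)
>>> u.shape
(31, 3, 7, 11)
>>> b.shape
(11, 17)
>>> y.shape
(11, 17)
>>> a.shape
(3, 17)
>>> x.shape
(17, 3)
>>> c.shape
(31, 11, 7, 3, 17)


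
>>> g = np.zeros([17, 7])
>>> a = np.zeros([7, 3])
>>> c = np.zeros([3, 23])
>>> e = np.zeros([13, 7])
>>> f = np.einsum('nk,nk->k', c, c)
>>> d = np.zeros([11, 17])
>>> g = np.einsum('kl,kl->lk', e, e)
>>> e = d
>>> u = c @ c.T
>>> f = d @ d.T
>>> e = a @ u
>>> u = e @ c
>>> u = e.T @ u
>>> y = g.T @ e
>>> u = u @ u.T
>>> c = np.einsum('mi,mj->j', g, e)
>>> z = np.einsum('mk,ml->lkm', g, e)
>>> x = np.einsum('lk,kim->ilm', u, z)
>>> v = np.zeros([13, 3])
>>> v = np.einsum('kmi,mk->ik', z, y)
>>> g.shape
(7, 13)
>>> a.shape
(7, 3)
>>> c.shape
(3,)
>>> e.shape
(7, 3)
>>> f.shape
(11, 11)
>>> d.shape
(11, 17)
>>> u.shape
(3, 3)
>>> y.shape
(13, 3)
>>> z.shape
(3, 13, 7)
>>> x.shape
(13, 3, 7)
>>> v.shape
(7, 3)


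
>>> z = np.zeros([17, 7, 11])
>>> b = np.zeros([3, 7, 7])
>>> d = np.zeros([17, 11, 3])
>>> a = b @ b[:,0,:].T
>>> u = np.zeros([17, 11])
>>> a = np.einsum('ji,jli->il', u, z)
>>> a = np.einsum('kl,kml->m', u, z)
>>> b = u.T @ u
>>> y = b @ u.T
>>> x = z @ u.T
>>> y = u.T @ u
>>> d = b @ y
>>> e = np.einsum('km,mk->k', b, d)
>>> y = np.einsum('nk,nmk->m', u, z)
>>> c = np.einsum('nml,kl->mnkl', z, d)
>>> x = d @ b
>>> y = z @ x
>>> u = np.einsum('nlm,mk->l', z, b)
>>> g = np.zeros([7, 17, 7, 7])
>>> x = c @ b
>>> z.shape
(17, 7, 11)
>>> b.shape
(11, 11)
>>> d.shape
(11, 11)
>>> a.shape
(7,)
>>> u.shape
(7,)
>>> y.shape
(17, 7, 11)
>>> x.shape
(7, 17, 11, 11)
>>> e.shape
(11,)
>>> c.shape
(7, 17, 11, 11)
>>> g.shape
(7, 17, 7, 7)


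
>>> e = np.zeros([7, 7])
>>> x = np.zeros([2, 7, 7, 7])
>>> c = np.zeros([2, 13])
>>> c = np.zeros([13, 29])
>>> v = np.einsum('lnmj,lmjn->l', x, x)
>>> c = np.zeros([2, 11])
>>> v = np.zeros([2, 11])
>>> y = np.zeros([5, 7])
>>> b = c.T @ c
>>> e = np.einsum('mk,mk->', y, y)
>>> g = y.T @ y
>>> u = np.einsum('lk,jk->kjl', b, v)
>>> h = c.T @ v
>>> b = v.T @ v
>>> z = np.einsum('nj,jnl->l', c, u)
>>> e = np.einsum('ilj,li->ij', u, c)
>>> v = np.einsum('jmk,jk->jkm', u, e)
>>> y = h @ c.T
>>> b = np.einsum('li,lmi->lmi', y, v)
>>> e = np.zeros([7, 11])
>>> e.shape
(7, 11)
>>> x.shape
(2, 7, 7, 7)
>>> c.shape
(2, 11)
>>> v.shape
(11, 11, 2)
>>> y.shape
(11, 2)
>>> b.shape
(11, 11, 2)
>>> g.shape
(7, 7)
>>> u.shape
(11, 2, 11)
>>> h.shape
(11, 11)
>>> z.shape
(11,)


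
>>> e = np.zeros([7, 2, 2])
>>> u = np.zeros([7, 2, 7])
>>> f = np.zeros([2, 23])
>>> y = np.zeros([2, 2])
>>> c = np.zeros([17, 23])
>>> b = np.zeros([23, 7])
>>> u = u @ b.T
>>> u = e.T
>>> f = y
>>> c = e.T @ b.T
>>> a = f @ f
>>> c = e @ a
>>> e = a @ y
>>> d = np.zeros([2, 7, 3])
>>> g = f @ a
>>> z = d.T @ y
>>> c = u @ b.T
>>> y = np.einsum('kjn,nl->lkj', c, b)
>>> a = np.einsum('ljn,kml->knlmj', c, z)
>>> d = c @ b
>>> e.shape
(2, 2)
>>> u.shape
(2, 2, 7)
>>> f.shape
(2, 2)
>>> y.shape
(7, 2, 2)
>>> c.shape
(2, 2, 23)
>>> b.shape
(23, 7)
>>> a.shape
(3, 23, 2, 7, 2)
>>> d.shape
(2, 2, 7)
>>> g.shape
(2, 2)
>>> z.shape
(3, 7, 2)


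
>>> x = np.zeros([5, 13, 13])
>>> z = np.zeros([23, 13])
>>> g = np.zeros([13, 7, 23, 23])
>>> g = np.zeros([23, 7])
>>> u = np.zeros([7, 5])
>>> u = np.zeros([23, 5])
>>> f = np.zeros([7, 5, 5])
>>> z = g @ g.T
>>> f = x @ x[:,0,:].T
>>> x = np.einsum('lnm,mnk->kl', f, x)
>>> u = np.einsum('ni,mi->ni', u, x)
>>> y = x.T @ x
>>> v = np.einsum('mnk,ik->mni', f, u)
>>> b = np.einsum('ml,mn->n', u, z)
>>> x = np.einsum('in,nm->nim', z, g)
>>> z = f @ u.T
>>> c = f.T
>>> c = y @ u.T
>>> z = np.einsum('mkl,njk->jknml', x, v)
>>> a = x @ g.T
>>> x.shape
(23, 23, 7)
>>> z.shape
(13, 23, 5, 23, 7)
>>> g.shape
(23, 7)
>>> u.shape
(23, 5)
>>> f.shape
(5, 13, 5)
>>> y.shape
(5, 5)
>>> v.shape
(5, 13, 23)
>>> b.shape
(23,)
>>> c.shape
(5, 23)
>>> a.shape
(23, 23, 23)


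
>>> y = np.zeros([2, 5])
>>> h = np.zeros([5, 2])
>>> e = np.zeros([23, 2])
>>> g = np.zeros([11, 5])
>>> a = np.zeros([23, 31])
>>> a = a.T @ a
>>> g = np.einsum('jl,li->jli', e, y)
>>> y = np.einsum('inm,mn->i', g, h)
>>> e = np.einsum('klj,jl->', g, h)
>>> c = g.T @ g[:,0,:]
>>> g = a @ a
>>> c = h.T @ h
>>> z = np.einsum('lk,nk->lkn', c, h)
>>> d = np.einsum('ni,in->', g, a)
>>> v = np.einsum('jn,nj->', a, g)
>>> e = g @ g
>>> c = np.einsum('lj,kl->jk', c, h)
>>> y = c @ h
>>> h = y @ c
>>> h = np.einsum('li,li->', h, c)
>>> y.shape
(2, 2)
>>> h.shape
()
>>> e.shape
(31, 31)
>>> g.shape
(31, 31)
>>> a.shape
(31, 31)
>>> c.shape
(2, 5)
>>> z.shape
(2, 2, 5)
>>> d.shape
()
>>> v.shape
()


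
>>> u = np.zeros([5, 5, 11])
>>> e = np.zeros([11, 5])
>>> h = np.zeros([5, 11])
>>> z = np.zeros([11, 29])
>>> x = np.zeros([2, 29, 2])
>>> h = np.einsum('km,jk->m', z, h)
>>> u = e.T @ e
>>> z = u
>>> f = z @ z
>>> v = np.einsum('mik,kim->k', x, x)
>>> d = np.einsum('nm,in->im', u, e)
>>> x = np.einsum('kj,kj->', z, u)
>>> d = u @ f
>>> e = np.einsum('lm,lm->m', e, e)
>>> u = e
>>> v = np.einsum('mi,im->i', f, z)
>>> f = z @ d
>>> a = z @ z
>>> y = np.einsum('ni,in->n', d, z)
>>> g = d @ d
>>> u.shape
(5,)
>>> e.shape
(5,)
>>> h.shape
(29,)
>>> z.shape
(5, 5)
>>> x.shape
()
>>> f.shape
(5, 5)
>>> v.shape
(5,)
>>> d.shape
(5, 5)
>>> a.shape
(5, 5)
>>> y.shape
(5,)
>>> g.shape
(5, 5)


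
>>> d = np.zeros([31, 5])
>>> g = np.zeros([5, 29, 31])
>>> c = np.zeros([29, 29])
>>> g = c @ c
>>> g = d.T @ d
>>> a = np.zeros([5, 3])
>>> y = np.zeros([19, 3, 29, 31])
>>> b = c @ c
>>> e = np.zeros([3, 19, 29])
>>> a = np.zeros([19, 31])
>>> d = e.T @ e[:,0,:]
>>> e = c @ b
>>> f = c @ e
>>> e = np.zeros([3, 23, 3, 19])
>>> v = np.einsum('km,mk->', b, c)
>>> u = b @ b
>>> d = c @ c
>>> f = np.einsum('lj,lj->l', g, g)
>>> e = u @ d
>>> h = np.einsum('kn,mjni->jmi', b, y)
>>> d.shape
(29, 29)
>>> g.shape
(5, 5)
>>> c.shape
(29, 29)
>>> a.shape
(19, 31)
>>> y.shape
(19, 3, 29, 31)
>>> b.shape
(29, 29)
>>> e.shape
(29, 29)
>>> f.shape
(5,)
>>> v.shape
()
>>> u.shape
(29, 29)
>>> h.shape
(3, 19, 31)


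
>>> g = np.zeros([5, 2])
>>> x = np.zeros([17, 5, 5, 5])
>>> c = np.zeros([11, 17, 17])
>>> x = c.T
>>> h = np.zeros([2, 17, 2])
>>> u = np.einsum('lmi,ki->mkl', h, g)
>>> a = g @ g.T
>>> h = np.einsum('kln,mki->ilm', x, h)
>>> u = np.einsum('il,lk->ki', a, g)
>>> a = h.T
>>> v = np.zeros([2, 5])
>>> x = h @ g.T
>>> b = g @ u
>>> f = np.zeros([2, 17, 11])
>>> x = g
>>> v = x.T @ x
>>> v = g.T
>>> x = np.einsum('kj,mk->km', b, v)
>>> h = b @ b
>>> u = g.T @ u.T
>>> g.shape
(5, 2)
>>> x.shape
(5, 2)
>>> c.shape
(11, 17, 17)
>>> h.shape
(5, 5)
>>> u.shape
(2, 2)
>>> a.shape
(2, 17, 2)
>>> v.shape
(2, 5)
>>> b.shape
(5, 5)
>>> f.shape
(2, 17, 11)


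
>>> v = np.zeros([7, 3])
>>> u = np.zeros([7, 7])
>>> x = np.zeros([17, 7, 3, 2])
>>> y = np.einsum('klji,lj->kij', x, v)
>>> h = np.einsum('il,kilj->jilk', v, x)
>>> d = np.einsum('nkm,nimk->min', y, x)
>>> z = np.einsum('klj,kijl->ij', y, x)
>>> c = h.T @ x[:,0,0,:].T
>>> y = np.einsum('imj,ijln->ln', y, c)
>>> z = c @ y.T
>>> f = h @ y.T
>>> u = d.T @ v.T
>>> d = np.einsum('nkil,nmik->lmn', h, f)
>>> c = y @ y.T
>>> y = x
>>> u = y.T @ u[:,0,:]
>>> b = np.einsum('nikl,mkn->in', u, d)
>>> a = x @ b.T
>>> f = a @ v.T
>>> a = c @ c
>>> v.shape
(7, 3)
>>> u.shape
(2, 3, 7, 7)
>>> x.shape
(17, 7, 3, 2)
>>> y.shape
(17, 7, 3, 2)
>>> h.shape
(2, 7, 3, 17)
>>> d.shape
(17, 7, 2)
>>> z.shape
(17, 3, 7, 7)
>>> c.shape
(7, 7)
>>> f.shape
(17, 7, 3, 7)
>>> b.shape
(3, 2)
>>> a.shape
(7, 7)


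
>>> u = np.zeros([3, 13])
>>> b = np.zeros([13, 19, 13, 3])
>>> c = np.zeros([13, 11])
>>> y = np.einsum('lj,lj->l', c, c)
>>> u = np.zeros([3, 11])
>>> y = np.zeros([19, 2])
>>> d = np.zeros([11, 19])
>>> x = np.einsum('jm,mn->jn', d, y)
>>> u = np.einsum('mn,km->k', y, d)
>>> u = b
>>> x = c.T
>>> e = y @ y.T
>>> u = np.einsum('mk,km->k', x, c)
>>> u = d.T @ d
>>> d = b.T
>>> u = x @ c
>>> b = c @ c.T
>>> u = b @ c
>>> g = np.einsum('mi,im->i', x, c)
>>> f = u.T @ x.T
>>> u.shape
(13, 11)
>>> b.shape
(13, 13)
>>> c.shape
(13, 11)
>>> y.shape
(19, 2)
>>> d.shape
(3, 13, 19, 13)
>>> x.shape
(11, 13)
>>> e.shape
(19, 19)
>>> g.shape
(13,)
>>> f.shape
(11, 11)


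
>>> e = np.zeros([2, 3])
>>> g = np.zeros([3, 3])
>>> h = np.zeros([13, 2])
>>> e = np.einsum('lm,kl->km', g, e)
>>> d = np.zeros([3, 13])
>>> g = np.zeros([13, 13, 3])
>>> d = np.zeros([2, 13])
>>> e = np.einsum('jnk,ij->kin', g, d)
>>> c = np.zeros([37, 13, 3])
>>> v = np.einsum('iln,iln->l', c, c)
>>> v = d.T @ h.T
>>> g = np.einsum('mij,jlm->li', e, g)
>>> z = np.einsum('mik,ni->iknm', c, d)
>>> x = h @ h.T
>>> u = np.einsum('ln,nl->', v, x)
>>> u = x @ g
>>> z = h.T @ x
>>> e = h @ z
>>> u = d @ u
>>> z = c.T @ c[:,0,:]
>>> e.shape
(13, 13)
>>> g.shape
(13, 2)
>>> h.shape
(13, 2)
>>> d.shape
(2, 13)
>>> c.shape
(37, 13, 3)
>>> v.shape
(13, 13)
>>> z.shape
(3, 13, 3)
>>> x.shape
(13, 13)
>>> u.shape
(2, 2)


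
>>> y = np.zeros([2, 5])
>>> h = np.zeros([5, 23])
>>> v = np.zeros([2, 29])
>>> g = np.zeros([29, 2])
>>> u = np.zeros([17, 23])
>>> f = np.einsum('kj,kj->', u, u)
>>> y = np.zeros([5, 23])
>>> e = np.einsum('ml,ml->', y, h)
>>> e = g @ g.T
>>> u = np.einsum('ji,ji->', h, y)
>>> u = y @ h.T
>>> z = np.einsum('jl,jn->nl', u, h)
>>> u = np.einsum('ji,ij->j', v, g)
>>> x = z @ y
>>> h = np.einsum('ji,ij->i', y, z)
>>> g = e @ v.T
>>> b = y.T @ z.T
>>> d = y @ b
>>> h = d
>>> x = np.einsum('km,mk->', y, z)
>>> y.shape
(5, 23)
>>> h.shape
(5, 23)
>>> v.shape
(2, 29)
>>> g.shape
(29, 2)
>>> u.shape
(2,)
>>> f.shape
()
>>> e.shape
(29, 29)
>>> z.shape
(23, 5)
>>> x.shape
()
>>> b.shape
(23, 23)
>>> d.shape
(5, 23)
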